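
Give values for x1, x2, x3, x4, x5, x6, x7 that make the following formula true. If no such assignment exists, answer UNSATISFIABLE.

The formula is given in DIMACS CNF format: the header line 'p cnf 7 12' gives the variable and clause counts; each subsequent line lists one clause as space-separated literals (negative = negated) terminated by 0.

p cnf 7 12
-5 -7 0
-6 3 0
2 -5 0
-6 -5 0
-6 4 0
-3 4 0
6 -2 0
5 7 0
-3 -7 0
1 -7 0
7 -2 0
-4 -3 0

Suppose x5 = False.
From the singleton clause (x7), x7 = True.
From the singleton clause (¬x3), x3 = False.
From the singleton clause (¬x6), x6 = False.
From the singleton clause (¬x2), x2 = False.
From the singleton clause (x1), x1 = True.
All clauses hold; x4 can take either value.

x1 ↦ True; x2 ↦ False; x3 ↦ False; x4 ↦ True; x5 ↦ False; x6 ↦ False; x7 ↦ True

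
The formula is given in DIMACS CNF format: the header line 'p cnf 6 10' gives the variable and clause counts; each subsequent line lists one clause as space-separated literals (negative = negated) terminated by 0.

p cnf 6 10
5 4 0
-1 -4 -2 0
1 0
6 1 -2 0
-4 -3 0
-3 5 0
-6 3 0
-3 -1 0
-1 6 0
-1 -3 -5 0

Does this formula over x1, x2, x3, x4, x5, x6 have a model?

(x1) alone gives x1 = True.
(¬x3) alone gives x3 = False.
(¬x6) alone gives x6 = False.
That conflicts with the unit clause (x6).
No assignment satisfies every clause.

No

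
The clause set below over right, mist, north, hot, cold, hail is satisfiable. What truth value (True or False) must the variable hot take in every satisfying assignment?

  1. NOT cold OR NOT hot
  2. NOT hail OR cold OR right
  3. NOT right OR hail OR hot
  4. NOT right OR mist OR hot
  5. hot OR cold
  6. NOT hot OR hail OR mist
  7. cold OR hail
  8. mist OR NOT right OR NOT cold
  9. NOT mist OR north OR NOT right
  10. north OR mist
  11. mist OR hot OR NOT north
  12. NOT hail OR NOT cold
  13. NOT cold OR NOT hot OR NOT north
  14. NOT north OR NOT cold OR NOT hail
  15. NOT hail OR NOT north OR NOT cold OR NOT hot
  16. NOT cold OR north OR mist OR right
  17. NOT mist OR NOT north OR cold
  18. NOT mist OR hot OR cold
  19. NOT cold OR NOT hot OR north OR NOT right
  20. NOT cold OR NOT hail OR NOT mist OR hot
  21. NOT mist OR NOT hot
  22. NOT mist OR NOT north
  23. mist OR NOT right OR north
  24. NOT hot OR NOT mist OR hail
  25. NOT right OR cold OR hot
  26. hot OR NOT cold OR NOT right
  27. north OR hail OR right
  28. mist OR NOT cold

True

Suppose hot = false.
(cold) alone gives cold = true.
(NOT hail) alone gives hail = false.
(NOT right) alone gives right = false.
(north) alone gives north = true.
(mist) alone gives mist = true.
That conflicts with the unit clause (NOT mist).
So every satisfying assignment has hot = True.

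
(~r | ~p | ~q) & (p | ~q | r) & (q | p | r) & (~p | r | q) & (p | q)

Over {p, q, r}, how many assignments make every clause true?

There are 2^3 = 8 truth assignments over (p, q, r).
Check each against the 5 clauses (columns in the order p, q, r):
  F F F  ✗ fails (q | p | r)
  F F T  ✗ fails (p | q)
  F T F  ✗ fails (p | ~q | r)
  F T T  ✓ satisfies all
  T F F  ✗ fails (~p | r | q)
  T F T  ✓ satisfies all
  T T F  ✓ satisfies all
  T T T  ✗ fails (~r | ~p | ~q)
3 of the 8 rows are models.

3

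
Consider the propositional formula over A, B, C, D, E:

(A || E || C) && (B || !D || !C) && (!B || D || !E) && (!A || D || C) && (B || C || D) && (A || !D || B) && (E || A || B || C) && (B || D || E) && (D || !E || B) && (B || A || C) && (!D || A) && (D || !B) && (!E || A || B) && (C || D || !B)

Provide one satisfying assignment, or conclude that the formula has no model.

Branch on D: set D = true.
(A) alone gives A = true.
Branch on B: set B = true.
All clauses hold; C, E can take either value.

A=true, B=true, C=false, D=true, E=false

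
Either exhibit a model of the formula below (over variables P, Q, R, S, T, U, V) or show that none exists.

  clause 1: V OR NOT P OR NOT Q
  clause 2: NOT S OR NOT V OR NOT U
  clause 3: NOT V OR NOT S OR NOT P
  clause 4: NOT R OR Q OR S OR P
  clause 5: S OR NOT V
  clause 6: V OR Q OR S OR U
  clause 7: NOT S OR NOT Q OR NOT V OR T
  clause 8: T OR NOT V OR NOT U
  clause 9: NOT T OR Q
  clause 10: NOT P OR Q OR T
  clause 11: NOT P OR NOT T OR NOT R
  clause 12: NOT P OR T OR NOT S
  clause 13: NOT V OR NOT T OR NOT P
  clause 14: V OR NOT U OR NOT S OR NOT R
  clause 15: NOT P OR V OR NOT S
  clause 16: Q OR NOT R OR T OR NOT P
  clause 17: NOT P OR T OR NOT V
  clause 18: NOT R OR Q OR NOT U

P ↦ false; Q ↦ true; R ↦ true; S ↦ true; T ↦ true; U ↦ false; V ↦ true

Branch on S: set S = true.
Branch on V: set V = true.
From the singleton clause (NOT U), U = false.
From the singleton clause (NOT P), P = false.
Branch on Q: set Q = true.
From the singleton clause (T), T = true.
No clause remains; R is free.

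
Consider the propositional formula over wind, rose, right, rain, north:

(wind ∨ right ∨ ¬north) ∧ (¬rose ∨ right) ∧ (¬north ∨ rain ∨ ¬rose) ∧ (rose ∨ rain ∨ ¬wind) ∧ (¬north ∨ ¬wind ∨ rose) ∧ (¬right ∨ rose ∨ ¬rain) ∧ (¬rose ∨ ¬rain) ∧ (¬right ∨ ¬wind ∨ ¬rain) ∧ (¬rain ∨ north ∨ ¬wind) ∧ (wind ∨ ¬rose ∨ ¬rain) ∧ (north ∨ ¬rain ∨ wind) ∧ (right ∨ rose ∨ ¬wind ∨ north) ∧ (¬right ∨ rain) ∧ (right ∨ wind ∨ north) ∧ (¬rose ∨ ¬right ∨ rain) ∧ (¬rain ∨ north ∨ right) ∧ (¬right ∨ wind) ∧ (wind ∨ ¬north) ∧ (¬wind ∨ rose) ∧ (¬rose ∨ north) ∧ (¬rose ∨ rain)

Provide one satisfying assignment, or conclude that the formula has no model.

Try rose = False.
From the singleton clause (¬wind), wind = False.
From the singleton clause (¬right), right = False.
From the singleton clause (¬north), north = False.
Now (north) is unsatisfied and unit — conflict.
So rose must be the other value — set rose = True.
From the singleton clause (right), right = True.
From the singleton clause (¬rain), rain = False.
Now (rain) is unsatisfied and unit — conflict.
Either choice for rose ends in contradiction.

UNSATISFIABLE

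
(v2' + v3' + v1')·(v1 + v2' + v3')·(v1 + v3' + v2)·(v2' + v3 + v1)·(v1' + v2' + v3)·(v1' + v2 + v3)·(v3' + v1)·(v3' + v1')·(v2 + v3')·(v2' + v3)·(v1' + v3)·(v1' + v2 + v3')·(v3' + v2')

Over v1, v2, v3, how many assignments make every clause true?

1

There are 2^3 = 8 truth assignments over (v1, v2, v3).
Split on v1. With v1 = 1, the clauses containing v1 are satisfied and v1' drops from the rest; 0 of the 2^2 = 4 assignments to the other variables satisfy what remains.
With v1 = 0, by the same count on the reduced clause set, 1 assignment works.
Total: 0 + 1 = 1.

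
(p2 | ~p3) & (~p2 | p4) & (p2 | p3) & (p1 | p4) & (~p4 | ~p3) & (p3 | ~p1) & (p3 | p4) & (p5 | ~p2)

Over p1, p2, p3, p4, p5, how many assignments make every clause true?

There are 2^5 = 32 truth assignments over (p1, p2, p3, p4, p5).
Split on p3. With p3 = 1, the clauses containing p3 are satisfied and ~p3 drops from the rest; 0 of the 2^4 = 16 assignments to the other variables satisfy what remains.
With p3 = 0, by the same count on the reduced clause set, 1 assignment works.
Total: 0 + 1 = 1.

1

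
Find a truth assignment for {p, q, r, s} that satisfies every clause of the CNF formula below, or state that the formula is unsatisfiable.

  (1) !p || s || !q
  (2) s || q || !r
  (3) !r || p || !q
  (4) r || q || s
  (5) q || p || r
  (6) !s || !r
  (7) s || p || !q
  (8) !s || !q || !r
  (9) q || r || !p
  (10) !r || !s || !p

p ↦ true; q ↦ true; r ↦ false; s ↦ true

Suppose s = true.
(!r) alone gives r = false.
Suppose q = true.
All clauses hold; p can take either value.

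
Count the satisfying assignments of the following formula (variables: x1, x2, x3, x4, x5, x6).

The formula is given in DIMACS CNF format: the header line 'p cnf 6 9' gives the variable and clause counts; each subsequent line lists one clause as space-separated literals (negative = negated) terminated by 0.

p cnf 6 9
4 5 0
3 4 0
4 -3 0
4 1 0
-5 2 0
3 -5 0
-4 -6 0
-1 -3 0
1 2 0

5

There are 2^6 = 64 truth assignments over (x1, x2, x3, x4, x5, x6).
Split on x3. With x3 = True, the clauses containing x3 are satisfied and ¬x3 drops from the rest; 2 of the 2^5 = 32 assignments to the other variables satisfy what remains.
With x3 = False, by the same count on the reduced clause set, 3 assignments work.
(One model: x1=F, x2=T, x3=F, x4=T, x5=F, x6=F.)
Total: 2 + 3 = 5.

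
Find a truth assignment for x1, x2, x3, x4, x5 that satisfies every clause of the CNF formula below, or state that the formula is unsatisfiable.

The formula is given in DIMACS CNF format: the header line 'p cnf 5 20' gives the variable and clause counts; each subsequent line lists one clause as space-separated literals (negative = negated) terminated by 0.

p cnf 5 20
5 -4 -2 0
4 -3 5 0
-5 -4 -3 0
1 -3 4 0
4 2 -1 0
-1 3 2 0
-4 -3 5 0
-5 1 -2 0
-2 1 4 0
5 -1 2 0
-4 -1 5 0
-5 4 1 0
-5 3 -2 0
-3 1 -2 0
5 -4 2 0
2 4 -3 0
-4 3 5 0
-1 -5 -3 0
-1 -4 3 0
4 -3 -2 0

Suppose x5 = True.
Suppose x4 = True.
From the singleton clause (¬x3), x3 = False.
From the singleton clause (¬x2), x2 = False.
From the singleton clause (¬x1), x1 = False.
All clauses are satisfied.

x1=False; x2=False; x3=False; x4=True; x5=True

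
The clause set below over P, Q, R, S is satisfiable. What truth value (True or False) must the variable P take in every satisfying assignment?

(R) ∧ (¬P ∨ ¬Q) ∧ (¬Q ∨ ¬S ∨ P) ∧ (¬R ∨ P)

Suppose P = False.
From the singleton clause (R), R = True.
But (¬R) is also a unit clause — contradiction.
So every satisfying assignment has P = True.

True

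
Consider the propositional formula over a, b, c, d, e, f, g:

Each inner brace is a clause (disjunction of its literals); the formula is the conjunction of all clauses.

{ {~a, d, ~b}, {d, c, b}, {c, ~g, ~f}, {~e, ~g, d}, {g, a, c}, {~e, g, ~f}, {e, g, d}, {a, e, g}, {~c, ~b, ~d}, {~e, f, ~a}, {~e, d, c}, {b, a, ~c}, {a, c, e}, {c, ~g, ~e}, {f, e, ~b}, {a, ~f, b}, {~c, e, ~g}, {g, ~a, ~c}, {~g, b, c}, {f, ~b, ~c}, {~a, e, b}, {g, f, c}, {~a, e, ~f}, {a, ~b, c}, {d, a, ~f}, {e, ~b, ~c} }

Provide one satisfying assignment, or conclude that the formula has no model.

a ↦ 1, b ↦ 0, c ↦ 1, d ↦ 1, e ↦ 1, f ↦ 1, g ↦ 1

Case a = 1:
Case d = 1:
Case c = 1:
Unit clause (~b) forces b = 0.
Unit clause (g) forces g = 1.
Unit clause (e) forces e = 1.
Unit clause (f) forces f = 1.
All clauses are satisfied.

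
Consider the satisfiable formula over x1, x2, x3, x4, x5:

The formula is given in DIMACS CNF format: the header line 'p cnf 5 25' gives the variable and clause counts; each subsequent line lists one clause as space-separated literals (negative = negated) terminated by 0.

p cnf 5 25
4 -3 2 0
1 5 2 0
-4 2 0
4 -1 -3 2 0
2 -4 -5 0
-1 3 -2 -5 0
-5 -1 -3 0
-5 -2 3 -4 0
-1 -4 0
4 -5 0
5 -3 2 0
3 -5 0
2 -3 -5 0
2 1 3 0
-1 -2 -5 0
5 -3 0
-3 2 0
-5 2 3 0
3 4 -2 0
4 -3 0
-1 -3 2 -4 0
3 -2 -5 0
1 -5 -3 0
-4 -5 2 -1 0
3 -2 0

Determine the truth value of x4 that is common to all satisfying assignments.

Suppose x4 = True.
From the singleton clause (x2), x2 = True.
From the singleton clause (¬x1), x1 = False.
From the singleton clause (x3), x3 = True.
From the singleton clause (x5), x5 = True.
Now (¬x5) is unsatisfied and unit — conflict.
So every satisfying assignment has x4 = False.

False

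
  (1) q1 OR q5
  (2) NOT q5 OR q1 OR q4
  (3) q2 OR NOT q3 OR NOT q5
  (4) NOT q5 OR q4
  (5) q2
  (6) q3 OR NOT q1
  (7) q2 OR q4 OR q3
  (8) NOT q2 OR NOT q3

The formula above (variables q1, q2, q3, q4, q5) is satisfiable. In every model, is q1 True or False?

Suppose q1 = true.
The clause (q2) is unit, so q2 = true.
The clause (q3) is unit, so q3 = true.
That conflicts with the unit clause (NOT q3).
So every satisfying assignment has q1 = False.

False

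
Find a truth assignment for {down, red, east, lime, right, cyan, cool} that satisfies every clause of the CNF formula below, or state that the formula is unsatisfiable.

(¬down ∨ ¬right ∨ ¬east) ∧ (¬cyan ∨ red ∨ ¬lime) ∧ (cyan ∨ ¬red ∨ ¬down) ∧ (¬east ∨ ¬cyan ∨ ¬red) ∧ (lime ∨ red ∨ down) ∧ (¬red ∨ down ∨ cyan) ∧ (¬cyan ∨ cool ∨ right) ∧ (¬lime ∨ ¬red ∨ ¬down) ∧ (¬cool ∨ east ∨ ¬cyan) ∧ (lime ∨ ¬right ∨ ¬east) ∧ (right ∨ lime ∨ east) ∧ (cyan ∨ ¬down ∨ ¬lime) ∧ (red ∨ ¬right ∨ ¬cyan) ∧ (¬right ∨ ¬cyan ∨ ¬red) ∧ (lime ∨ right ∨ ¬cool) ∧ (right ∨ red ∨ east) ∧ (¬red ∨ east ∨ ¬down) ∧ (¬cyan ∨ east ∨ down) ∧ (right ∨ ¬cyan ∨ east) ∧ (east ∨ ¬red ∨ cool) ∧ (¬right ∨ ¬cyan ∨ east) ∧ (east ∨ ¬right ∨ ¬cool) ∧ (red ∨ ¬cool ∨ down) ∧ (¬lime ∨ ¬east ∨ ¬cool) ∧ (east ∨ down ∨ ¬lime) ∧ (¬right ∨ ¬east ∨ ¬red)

down=False,  red=False,  east=True,  lime=True,  right=False,  cyan=False,  cool=False

Case down = False:
Case lime = True:
(east) alone gives east = True.
(¬cool) alone gives cool = False.
Case cyan = False:
(¬red) alone gives red = False.
No clause remains; right is free.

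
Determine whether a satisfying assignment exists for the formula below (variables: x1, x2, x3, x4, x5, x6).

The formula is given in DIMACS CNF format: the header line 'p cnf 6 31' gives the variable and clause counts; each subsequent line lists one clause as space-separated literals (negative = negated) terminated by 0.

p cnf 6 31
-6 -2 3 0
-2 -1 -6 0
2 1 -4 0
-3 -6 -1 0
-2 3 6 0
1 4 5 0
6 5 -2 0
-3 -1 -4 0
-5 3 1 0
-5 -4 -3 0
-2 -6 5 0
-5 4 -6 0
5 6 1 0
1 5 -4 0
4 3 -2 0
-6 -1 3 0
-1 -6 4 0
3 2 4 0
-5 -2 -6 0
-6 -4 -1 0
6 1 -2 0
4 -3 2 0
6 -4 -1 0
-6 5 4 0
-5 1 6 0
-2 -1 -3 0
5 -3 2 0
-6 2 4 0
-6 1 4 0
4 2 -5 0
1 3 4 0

No

Try x6 = False.
Try x2 = False.
Try x1 = True.
(¬x4) alone gives x4 = False.
(x3) alone gives x3 = True.
Now (¬x3) is unsatisfied and unit — conflict.
Undo x1 and try x1 = False.
(¬x4) alone gives x4 = False.
(x5) alone gives x5 = True.
Now (¬x5) is unsatisfied and unit — conflict.
Either choice for x1 ends in contradiction.
Undo x2 and try x2 = True.
(x3) alone gives x3 = True.
(x5) alone gives x5 = True.
(¬x4) alone gives x4 = False.
(x1) alone gives x1 = True.
Now (¬x1) is unsatisfied and unit — conflict.
Either choice for x2 ends in contradiction.
Undo x6 and try x6 = True.
Try x2 = False.
(x4) alone gives x4 = True.
(x1) alone gives x1 = True.
Now (¬x1) is unsatisfied and unit — conflict.
Undo x2 and try x2 = True.
(x3) alone gives x3 = True.
(¬x1) alone gives x1 = False.
(x5) alone gives x5 = True.
Now (¬x5) is unsatisfied and unit — conflict.
Either choice for x2 ends in contradiction.
Either choice for x6 ends in contradiction.
No assignment satisfies every clause.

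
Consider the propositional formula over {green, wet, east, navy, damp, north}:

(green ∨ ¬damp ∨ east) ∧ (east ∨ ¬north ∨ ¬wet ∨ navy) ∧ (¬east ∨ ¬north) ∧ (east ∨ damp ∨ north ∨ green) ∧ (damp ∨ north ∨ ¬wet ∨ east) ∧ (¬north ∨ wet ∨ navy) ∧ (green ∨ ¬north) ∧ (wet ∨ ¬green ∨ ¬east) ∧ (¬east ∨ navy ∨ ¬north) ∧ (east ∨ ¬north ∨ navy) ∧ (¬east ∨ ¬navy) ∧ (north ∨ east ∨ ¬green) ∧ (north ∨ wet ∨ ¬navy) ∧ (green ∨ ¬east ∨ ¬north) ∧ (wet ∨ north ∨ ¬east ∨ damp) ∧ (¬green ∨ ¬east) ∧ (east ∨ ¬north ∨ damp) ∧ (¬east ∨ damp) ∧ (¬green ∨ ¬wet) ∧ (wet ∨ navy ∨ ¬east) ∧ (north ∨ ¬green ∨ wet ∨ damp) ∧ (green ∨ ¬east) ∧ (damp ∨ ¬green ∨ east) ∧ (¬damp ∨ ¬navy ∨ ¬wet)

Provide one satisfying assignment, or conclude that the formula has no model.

green: True; wet: False; east: False; navy: True; damp: True; north: True

Try east = False.
Try green = True.
The clause (north) is unit, so north = True.
The clause (navy) is unit, so navy = True.
The clause (damp) is unit, so damp = True.
The clause (¬wet) is unit, so wet = False.
All clauses are satisfied.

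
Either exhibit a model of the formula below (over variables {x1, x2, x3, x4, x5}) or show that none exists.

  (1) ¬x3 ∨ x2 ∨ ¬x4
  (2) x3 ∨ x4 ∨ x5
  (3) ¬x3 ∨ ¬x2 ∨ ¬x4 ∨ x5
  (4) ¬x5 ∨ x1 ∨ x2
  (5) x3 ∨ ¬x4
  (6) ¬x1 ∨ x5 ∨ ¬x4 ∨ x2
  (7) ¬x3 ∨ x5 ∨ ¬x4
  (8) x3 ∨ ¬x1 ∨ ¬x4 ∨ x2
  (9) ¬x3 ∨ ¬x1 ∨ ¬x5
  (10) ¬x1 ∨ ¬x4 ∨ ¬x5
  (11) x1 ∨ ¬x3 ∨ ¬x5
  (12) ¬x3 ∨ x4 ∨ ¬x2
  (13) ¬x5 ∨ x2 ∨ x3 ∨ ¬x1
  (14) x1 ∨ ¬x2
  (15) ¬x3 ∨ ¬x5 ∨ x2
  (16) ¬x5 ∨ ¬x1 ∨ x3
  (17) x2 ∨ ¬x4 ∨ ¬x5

x1=True,  x2=False,  x3=True,  x4=False,  x5=False

Case x3 = True:
Case x2 = False:
(¬x4) alone gives x4 = False.
(¬x5) alone gives x5 = False.
All clauses hold; x1 can take either value.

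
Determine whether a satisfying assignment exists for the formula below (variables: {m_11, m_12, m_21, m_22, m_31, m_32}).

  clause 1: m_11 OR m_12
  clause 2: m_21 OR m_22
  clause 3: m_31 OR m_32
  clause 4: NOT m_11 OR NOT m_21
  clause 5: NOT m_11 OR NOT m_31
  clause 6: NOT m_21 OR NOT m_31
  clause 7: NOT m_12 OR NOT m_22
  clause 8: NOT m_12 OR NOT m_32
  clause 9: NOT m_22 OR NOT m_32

No

Suppose m_11 = true.
(NOT m_21) alone gives m_21 = false.
(m_22) alone gives m_22 = true.
(NOT m_31) alone gives m_31 = false.
(m_32) alone gives m_32 = true.
But (NOT m_32) is also a unit clause — contradiction.
Undo m_11 and try m_11 = false.
(m_12) alone gives m_12 = true.
(NOT m_22) alone gives m_22 = false.
(m_21) alone gives m_21 = true.
(NOT m_31) alone gives m_31 = false.
(m_32) alone gives m_32 = true.
But (NOT m_32) is also a unit clause — contradiction.
Neither m_11 = true nor m_11 = false works.
No assignment satisfies every clause.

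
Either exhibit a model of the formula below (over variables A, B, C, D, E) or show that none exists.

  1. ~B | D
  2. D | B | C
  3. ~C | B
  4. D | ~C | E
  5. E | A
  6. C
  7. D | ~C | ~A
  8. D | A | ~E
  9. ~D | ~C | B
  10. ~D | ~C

UNSATISFIABLE

The clause (C) is unit, so C = 1.
The clause (B) is unit, so B = 1.
The clause (D) is unit, so D = 1.
But (~D) is also a unit clause — contradiction.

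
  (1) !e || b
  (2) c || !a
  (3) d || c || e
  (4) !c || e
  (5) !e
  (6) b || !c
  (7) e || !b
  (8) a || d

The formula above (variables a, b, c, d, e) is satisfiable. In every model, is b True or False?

False

Suppose b = true.
The clause (!e) is unit, so e = false.
But (e) is also a unit clause — contradiction.
So every satisfying assignment has b = False.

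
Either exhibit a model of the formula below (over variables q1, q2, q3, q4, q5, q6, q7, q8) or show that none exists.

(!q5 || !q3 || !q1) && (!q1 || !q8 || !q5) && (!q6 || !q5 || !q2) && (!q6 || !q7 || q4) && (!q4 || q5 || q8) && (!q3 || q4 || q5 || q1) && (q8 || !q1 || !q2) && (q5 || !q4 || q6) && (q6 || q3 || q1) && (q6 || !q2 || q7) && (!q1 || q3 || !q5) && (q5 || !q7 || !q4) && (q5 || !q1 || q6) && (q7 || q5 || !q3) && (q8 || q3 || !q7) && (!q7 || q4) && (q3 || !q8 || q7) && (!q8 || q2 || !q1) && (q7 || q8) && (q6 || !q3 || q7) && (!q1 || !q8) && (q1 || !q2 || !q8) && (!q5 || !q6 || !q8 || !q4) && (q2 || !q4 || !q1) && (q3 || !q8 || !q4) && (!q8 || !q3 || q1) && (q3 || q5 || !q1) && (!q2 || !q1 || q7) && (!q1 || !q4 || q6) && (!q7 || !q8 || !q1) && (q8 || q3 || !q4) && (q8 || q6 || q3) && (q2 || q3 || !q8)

q1=false; q2=false; q3=true; q4=true; q5=true; q6=true; q7=true; q8=false

Try q7 = true.
The clause (q4) is unit, so q4 = true.
The clause (q5) is unit, so q5 = true.
Try q3 = true.
The clause (!q1) is unit, so q1 = false.
The clause (!q8) is unit, so q8 = false.
Try q6 = true.
The clause (!q2) is unit, so q2 = false.
This assignment satisfies each clause.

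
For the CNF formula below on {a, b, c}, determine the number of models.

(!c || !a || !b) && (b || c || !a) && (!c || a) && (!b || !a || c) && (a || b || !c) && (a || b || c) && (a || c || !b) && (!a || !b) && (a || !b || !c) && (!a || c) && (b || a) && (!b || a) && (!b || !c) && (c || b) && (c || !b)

1

There are 2^3 = 8 truth assignments over (a, b, c).
Split on b. With b = true, the clauses containing b are satisfied and !b drops from the rest; 0 of the 2^2 = 4 assignments to the other variables satisfy what remains.
With b = false, by the same count on the reduced clause set, 1 assignment works.
(One model: a=T, b=F, c=T.)
Total: 0 + 1 = 1.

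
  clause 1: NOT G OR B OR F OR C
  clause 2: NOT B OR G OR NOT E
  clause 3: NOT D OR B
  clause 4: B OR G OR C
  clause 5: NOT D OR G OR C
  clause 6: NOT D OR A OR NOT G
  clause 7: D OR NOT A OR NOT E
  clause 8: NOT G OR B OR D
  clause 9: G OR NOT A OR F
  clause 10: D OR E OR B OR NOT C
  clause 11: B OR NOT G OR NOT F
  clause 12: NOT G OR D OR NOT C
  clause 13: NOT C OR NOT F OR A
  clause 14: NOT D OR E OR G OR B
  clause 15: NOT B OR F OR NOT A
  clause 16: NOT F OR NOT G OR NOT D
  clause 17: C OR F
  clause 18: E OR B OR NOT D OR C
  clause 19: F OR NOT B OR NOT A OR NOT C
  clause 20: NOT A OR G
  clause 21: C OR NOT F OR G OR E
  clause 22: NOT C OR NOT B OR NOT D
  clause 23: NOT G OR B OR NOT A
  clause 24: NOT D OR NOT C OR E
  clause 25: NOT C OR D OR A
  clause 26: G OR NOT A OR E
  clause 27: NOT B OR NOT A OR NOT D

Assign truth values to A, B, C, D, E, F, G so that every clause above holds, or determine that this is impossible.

Suppose D = false.
Suppose A = false.
Unit clause (NOT C) forces C = false.
Unit clause (F) forces F = true.
Suppose B = true.
Suppose G = true.
All clauses hold; E can take either value.

A: false; B: true; C: false; D: false; E: true; F: true; G: true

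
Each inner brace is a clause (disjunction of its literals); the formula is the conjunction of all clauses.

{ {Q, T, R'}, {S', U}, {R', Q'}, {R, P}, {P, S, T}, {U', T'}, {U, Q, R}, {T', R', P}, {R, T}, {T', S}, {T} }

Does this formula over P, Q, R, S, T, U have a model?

Unit clause (T) forces T = 1.
Unit clause (U') forces U = 0.
Unit clause (S') forces S = 0.
Now (S) is unsatisfied and unit — conflict.
No assignment satisfies every clause.

Unsatisfiable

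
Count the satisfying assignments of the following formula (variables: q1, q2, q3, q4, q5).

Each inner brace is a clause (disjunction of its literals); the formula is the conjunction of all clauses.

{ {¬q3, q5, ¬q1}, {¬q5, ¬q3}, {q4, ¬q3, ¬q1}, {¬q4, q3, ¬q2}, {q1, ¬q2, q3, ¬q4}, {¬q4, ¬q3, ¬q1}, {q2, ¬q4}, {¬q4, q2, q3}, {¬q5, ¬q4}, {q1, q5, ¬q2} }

8

There are 2^5 = 32 truth assignments over (q1, q2, q3, q4, q5).
Split on q4. With q4 = True, the clauses containing q4 are satisfied and ¬q4 drops from the rest; 0 of the 2^4 = 16 assignments to the other variables satisfy what remains.
With q4 = False, by the same count on the reduced clause set, 8 assignments work.
(One model: q1=F, q2=F, q3=F, q4=F, q5=F.)
Total: 0 + 8 = 8.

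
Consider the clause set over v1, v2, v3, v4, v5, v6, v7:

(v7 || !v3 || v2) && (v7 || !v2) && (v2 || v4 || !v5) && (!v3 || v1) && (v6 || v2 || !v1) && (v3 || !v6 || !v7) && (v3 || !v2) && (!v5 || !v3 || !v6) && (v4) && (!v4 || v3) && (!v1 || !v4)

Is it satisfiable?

Unsatisfiable

Unit clause (v4) forces v4 = true.
Unit clause (v3) forces v3 = true.
Unit clause (v1) forces v1 = true.
But (!v1) is also a unit clause — contradiction.
No assignment satisfies every clause.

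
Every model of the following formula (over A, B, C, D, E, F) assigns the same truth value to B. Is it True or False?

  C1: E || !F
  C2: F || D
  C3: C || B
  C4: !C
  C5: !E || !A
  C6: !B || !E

Suppose B = false.
(C) alone gives C = true.
That conflicts with the unit clause (!C).
So every satisfying assignment has B = True.

True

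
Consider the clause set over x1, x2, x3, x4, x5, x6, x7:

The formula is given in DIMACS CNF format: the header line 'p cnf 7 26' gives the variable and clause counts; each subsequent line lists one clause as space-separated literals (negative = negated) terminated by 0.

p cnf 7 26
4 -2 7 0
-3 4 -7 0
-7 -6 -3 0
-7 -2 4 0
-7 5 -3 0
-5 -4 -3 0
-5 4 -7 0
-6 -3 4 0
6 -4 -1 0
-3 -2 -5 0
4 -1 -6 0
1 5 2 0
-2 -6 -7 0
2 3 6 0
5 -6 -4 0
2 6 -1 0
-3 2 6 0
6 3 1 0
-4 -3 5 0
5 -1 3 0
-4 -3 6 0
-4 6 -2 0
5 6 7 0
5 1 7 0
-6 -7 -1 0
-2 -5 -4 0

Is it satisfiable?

Yes, satisfiable

Case x4 = True:
Case x5 = True:
Unit clause (¬x3) forces x3 = False.
Unit clause (¬x2) forces x2 = False.
Unit clause (x6) forces x6 = True.
Case x7 = False:
Every clause is now satisfied; x1 is unconstrained.
A satisfying assignment: x1: False; x2: False; x3: False; x4: True; x5: True; x6: True; x7: False.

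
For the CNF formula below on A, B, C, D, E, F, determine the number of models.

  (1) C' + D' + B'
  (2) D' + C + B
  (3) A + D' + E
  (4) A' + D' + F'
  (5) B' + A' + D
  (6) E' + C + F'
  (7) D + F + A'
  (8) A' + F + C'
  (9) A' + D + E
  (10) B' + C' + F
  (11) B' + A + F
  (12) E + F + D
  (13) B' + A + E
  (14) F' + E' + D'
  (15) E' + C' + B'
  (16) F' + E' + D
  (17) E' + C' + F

There are 2^6 = 64 truth assignments over (A, B, C, D, E, F).
Split on C. With C = 1, the clauses containing C are satisfied and C' drops from the rest; 1 of the 2^5 = 32 assignments to the other variables satisfy what remains.
With C = 0, by the same count on the reduced clause set, 4 assignments work.
Total: 1 + 4 = 5.

5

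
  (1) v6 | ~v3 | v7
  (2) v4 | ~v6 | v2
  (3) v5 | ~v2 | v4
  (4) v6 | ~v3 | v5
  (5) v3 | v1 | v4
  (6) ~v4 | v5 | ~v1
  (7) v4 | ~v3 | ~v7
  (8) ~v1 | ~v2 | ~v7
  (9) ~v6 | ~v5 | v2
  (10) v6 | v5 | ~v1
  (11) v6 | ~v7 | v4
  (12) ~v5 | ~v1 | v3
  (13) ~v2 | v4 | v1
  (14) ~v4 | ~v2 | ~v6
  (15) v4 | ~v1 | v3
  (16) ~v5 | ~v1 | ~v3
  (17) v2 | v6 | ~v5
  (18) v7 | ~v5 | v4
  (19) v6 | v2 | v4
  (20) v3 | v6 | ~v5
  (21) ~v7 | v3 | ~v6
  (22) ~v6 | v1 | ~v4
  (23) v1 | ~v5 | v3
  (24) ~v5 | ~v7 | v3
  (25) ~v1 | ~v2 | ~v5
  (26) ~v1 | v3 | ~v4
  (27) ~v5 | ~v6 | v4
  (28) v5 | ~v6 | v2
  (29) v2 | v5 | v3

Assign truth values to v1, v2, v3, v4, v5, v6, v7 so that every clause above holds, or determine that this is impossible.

v1=0; v2=1; v3=0; v4=1; v5=0; v6=0; v7=0

Suppose v6 = 0.
Suppose v3 = 0.
The clause (~v5) is unit, so v5 = 0.
The clause (~v1) is unit, so v1 = 0.
The clause (v4) is unit, so v4 = 1.
The clause (v2) is unit, so v2 = 1.
Every clause is now satisfied; v7 is unconstrained.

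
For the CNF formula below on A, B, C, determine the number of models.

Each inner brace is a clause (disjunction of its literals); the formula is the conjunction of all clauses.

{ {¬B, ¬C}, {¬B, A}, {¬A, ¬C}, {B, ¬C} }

There are 2^3 = 8 truth assignments over (A, B, C).
Check each against the 4 clauses (columns in the order A, B, C):
  F F F  ✓ satisfies all
  F F T  ✗ fails (B ∨ ¬C)
  F T F  ✗ fails (¬B ∨ A)
  F T T  ✗ fails (¬B ∨ ¬C)
  T F F  ✓ satisfies all
  T F T  ✗ fails (¬A ∨ ¬C)
  T T F  ✓ satisfies all
  T T T  ✗ fails (¬B ∨ ¬C)
3 of the 8 rows are models.

3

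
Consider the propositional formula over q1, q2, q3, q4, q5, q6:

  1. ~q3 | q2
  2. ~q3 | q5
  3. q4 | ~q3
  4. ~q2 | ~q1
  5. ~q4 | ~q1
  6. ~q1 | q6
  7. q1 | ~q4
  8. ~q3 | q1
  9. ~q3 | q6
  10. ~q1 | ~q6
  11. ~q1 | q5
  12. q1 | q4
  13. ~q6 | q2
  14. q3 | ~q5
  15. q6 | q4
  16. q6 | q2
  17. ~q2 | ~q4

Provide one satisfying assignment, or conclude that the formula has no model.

UNSATISFIABLE

Try q3 = 0.
(~q5) alone gives q5 = 0.
(~q1) alone gives q1 = 0.
(~q4) alone gives q4 = 0.
That conflicts with the unit clause (q4).
So q3 must be the other value — set q3 = 1.
(q2) alone gives q2 = 1.
(q5) alone gives q5 = 1.
(q4) alone gives q4 = 1.
That conflicts with the unit clause (~q4).
Neither q3 = 1 nor q3 = 0 works.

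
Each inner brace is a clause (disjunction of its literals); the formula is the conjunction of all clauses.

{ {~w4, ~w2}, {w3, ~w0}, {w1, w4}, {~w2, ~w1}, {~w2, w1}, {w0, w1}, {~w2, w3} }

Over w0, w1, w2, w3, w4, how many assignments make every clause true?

There are 2^5 = 32 truth assignments over (w0, w1, w2, w3, w4).
Split on w2. With w2 = 1, the clauses containing w2 are satisfied and ~w2 drops from the rest; 0 of the 2^4 = 16 assignments to the other variables satisfy what remains.
With w2 = 0, by the same count on the reduced clause set, 7 assignments work.
Total: 0 + 7 = 7.

7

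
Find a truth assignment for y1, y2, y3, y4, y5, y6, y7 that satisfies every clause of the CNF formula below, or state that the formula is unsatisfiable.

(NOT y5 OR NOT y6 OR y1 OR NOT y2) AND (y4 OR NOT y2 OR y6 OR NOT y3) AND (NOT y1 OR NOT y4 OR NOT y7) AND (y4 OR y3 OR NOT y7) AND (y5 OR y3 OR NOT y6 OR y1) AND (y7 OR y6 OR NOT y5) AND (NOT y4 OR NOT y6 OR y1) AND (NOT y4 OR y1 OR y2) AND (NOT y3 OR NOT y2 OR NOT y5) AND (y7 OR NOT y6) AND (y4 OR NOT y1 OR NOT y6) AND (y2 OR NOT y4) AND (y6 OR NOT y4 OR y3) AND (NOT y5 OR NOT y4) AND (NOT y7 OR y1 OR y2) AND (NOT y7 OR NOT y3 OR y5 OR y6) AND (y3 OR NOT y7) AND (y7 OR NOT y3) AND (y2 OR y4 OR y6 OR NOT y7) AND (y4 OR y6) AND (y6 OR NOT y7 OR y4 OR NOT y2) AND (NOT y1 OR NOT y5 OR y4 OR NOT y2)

y1=false, y2=true, y3=true, y4=false, y5=false, y6=true, y7=true

Branch on y7: set y7 = true.
(y3) alone gives y3 = true.
Branch on y1: set y1 = false.
(y2) alone gives y2 = true.
(NOT y5) alone gives y5 = false.
(y6) alone gives y6 = true.
(NOT y4) alone gives y4 = false.
Every clause now holds.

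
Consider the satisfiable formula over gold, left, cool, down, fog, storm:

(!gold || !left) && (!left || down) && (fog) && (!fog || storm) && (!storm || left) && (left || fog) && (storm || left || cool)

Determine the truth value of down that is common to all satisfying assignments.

Suppose down = false.
From the singleton clause (!left), left = false.
From the singleton clause (fog), fog = true.
From the singleton clause (storm), storm = true.
That conflicts with the unit clause (!storm).
So every satisfying assignment has down = True.

True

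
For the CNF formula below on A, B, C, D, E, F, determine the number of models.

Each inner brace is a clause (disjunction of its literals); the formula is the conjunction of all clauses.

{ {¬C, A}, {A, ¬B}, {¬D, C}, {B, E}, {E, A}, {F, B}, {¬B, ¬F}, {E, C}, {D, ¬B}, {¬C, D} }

There are 2^6 = 64 truth assignments over (A, B, C, D, E, F).
Split on F. With F = True, the clauses containing F are satisfied and ¬F drops from the rest; 3 of the 2^5 = 32 assignments to the other variables satisfy what remains.
With F = False, by the same count on the reduced clause set, 2 assignments work.
Total: 3 + 2 = 5.

5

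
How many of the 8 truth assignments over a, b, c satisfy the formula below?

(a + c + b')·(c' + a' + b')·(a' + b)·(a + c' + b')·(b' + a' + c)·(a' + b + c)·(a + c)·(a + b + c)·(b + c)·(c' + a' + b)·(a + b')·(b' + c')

1

There are 2^3 = 8 truth assignments over (a, b, c).
Split on c. With c = 1, the clauses containing c are satisfied and c' drops from the rest; 1 of the 2^2 = 4 assignments to the other variables satisfy what remains.
With c = 0, by the same count on the reduced clause set, 0 assignments work.
Total: 1 + 0 = 1.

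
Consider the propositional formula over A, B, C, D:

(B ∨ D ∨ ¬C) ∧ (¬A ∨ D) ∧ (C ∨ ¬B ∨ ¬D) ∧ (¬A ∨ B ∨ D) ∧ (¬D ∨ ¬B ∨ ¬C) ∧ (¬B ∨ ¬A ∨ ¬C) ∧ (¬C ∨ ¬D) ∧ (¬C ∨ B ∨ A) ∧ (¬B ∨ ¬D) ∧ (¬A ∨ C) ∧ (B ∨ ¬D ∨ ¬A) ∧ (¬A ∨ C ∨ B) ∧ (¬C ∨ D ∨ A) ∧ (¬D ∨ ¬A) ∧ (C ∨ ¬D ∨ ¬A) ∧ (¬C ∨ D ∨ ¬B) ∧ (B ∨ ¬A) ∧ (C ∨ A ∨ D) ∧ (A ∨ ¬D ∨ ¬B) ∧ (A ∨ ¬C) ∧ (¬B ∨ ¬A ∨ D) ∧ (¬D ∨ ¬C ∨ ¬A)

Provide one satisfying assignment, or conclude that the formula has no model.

A ↦ False; B ↦ False; C ↦ False; D ↦ True

Suppose A = False.
The clause (¬C) is unit, so C = False.
The clause (D) is unit, so D = True.
The clause (¬B) is unit, so B = False.
This assignment satisfies each clause.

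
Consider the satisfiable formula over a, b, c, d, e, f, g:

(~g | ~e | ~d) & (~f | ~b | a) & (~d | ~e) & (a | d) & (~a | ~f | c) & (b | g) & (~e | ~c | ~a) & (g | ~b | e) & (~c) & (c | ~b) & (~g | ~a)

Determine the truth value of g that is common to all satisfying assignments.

Suppose g = 0.
From the singleton clause (b), b = 1.
From the singleton clause (e), e = 1.
From the singleton clause (~d), d = 0.
From the singleton clause (a), a = 1.
From the singleton clause (~c), c = 0.
That conflicts with the unit clause (c).
So every satisfying assignment has g = True.

True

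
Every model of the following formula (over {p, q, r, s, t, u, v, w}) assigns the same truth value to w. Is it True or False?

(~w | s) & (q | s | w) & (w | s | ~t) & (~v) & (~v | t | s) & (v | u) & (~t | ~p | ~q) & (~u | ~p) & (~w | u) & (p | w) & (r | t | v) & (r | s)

Suppose w = 0.
From the singleton clause (~v), v = 0.
From the singleton clause (u), u = 1.
From the singleton clause (~p), p = 0.
That conflicts with the unit clause (p).
So every satisfying assignment has w = True.

True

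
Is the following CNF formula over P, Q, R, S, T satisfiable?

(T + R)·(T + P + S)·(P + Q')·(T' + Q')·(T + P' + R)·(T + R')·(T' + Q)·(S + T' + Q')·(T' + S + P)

No

Case T = 1:
The clause (Q') is unit, so Q = 0.
But (Q) is also a unit clause — contradiction.
Backtrack on T: now try T = 0.
The clause (R) is unit, so R = 1.
But (R') is also a unit clause — contradiction.
Either choice for T ends in contradiction.
No assignment satisfies every clause.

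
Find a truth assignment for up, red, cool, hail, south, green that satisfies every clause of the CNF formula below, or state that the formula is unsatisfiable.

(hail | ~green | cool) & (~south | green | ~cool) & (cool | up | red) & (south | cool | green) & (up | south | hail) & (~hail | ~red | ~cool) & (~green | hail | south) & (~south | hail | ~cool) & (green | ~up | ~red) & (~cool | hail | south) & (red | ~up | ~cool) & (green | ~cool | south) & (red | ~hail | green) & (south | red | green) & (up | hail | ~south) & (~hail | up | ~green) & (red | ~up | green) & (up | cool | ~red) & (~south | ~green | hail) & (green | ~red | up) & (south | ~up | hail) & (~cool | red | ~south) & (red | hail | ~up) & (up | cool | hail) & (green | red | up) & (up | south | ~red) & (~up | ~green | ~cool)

Case hail = 1:
Case red = 0:
(green) alone gives green = 1.
(up) alone gives up = 1.
(~cool) alone gives cool = 0.
Every clause is now satisfied; south is unconstrained.

up ↦ 1, red ↦ 0, cool ↦ 0, hail ↦ 1, south ↦ 0, green ↦ 1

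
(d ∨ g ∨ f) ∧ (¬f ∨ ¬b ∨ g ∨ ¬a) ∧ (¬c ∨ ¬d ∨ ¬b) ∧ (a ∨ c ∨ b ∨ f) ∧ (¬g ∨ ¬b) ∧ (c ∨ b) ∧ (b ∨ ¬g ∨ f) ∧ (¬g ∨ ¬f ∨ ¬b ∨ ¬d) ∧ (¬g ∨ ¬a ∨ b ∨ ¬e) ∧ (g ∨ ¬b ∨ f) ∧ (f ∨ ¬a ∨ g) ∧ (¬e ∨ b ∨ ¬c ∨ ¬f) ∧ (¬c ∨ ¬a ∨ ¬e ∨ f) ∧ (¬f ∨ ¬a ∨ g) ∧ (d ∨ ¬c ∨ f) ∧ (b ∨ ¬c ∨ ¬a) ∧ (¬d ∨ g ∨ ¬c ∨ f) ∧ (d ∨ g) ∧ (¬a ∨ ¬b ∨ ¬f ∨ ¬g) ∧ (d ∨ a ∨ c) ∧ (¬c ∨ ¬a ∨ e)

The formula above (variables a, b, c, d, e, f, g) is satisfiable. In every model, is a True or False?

Suppose a = True.
Suppose g = False.
From the singleton clause (f), f = True.
That conflicts with the unit clause (¬f).
So g must be the other value — set g = True.
From the singleton clause (¬b), b = False.
From the singleton clause (c), c = True.
That conflicts with the unit clause (¬c).
Neither g = True nor g = False works.
So every satisfying assignment has a = False.

False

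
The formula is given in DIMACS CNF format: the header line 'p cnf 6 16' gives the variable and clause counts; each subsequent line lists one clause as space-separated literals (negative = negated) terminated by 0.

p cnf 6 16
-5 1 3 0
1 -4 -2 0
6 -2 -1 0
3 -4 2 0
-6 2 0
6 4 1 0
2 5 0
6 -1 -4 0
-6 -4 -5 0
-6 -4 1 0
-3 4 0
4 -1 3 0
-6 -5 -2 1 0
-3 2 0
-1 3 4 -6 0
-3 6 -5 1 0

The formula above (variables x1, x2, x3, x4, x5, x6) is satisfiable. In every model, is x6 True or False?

Suppose x6 = False.
Try x2 = False.
(x5) alone gives x5 = True.
(¬x3) alone gives x3 = False.
(x1) alone gives x1 = True.
(¬x4) alone gives x4 = False.
Now (x4) is unsatisfied and unit — conflict.
Undo x2 and try x2 = True.
(¬x1) alone gives x1 = False.
(¬x4) alone gives x4 = False.
Now (x4) is unsatisfied and unit — conflict.
Both values of x2 lead to a conflict.
So every satisfying assignment has x6 = True.

True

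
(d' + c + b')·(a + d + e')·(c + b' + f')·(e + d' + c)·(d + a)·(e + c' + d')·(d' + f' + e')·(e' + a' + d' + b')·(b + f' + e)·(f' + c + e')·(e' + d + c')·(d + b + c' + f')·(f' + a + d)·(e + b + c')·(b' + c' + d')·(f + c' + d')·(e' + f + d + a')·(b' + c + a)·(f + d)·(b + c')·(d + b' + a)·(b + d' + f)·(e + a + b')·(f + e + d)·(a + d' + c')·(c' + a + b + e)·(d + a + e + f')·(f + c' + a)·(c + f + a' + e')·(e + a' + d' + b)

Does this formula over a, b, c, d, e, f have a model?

Yes

Suppose d = 0.
The clause (a) is unit, so a = 1.
The clause (f) is unit, so f = 1.
Suppose c = 1.
The clause (e') is unit, so e = 0.
The clause (b) is unit, so b = 1.
This assignment satisfies each clause.
A satisfying assignment: a: 1, b: 1, c: 1, d: 0, e: 0, f: 1.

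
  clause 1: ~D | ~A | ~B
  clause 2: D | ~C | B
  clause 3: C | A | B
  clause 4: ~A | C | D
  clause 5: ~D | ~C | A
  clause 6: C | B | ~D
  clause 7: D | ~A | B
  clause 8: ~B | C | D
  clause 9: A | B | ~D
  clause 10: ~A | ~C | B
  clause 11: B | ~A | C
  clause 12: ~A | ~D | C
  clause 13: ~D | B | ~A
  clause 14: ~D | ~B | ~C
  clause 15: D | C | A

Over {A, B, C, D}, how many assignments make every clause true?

There are 2^4 = 16 truth assignments over (A, B, C, D).
Split on D. With D = 1, the clauses containing D are satisfied and ~D drops from the rest; 1 of the 2^3 = 8 assignments to the other variables satisfy what remains.
With D = 0, by the same count on the reduced clause set, 2 assignments work.
Total: 1 + 2 = 3.

3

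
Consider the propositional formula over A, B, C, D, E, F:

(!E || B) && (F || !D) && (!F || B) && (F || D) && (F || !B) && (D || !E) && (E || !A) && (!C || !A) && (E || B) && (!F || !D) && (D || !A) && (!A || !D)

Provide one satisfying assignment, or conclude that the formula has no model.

Branch on E: set E = false.
The clause (!A) is unit, so A = false.
The clause (B) is unit, so B = true.
The clause (F) is unit, so F = true.
The clause (!D) is unit, so D = false.
Every clause is now satisfied; C is unconstrained.

A=false; B=true; C=true; D=false; E=false; F=true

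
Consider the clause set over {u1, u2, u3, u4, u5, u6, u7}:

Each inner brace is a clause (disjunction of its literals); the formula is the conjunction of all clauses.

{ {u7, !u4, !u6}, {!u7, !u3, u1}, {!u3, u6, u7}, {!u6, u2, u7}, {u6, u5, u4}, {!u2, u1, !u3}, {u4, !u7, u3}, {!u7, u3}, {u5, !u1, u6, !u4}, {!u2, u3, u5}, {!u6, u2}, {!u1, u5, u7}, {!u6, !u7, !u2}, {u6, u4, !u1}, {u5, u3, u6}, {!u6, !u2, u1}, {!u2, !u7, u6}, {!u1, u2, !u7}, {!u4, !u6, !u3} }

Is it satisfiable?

Satisfiable

Suppose u7 = false.
Suppose u4 = true.
From the singleton clause (!u6), u6 = false.
From the singleton clause (!u3), u3 = false.
From the singleton clause (u5), u5 = true.
Every clause is now satisfied; u1, u2 are unconstrained.
A satisfying assignment: u1=true; u2=false; u3=false; u4=true; u5=true; u6=false; u7=false.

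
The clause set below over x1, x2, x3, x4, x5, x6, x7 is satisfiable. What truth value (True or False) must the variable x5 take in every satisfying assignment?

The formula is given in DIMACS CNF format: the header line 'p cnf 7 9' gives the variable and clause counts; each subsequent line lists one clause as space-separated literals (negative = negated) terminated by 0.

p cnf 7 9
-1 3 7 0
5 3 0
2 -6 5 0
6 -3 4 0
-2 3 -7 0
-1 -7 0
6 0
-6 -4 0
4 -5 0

False

Suppose x5 = True.
(x6) alone gives x6 = True.
(¬x4) alone gives x4 = False.
That conflicts with the unit clause (x4).
So every satisfying assignment has x5 = False.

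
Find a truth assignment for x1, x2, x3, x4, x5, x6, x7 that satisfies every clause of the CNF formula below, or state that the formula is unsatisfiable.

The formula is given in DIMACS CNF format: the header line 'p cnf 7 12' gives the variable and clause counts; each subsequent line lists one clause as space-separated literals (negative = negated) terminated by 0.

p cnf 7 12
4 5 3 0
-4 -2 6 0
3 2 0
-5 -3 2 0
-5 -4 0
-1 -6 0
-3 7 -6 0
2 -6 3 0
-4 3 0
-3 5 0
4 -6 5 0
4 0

Unit clause (x4) forces x4 = True.
Unit clause (¬x5) forces x5 = False.
Unit clause (x3) forces x3 = True.
That conflicts with the unit clause (¬x3).

UNSATISFIABLE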